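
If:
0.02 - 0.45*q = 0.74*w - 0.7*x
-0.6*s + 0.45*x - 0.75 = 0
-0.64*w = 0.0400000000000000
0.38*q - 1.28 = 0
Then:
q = 3.37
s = 0.30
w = -0.06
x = 2.07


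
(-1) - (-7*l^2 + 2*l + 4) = 7*l^2 - 2*l - 5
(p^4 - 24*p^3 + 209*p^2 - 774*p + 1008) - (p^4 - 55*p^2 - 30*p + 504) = -24*p^3 + 264*p^2 - 744*p + 504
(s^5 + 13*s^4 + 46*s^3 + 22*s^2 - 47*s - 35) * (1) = s^5 + 13*s^4 + 46*s^3 + 22*s^2 - 47*s - 35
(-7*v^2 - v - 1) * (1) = -7*v^2 - v - 1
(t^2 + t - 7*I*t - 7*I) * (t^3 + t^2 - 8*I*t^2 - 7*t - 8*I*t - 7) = t^5 + 2*t^4 - 15*I*t^4 - 62*t^3 - 30*I*t^3 - 126*t^2 + 34*I*t^2 - 63*t + 98*I*t + 49*I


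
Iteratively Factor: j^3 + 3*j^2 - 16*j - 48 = (j + 3)*(j^2 - 16) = (j + 3)*(j + 4)*(j - 4)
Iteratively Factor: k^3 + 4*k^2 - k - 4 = (k + 1)*(k^2 + 3*k - 4) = (k - 1)*(k + 1)*(k + 4)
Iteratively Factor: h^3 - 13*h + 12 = (h - 1)*(h^2 + h - 12) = (h - 3)*(h - 1)*(h + 4)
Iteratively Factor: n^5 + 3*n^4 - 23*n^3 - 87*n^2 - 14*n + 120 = (n + 3)*(n^4 - 23*n^2 - 18*n + 40) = (n + 3)*(n + 4)*(n^3 - 4*n^2 - 7*n + 10) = (n - 5)*(n + 3)*(n + 4)*(n^2 + n - 2) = (n - 5)*(n - 1)*(n + 3)*(n + 4)*(n + 2)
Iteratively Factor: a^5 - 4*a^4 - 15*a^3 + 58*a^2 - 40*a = (a - 1)*(a^4 - 3*a^3 - 18*a^2 + 40*a) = (a - 1)*(a + 4)*(a^3 - 7*a^2 + 10*a) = (a - 2)*(a - 1)*(a + 4)*(a^2 - 5*a) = (a - 5)*(a - 2)*(a - 1)*(a + 4)*(a)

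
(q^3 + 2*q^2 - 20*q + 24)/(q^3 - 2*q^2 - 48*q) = (q^2 - 4*q + 4)/(q*(q - 8))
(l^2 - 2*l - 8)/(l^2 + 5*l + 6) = (l - 4)/(l + 3)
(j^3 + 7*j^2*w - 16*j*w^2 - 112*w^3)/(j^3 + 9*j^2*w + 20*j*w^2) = (j^2 + 3*j*w - 28*w^2)/(j*(j + 5*w))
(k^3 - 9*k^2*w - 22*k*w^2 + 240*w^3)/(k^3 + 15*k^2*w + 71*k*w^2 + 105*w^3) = (k^2 - 14*k*w + 48*w^2)/(k^2 + 10*k*w + 21*w^2)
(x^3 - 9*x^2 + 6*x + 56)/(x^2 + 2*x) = x - 11 + 28/x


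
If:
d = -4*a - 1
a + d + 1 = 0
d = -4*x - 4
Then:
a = 0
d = -1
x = -3/4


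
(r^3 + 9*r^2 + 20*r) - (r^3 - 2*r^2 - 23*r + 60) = 11*r^2 + 43*r - 60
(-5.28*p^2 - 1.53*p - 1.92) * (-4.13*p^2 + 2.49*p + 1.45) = 21.8064*p^4 - 6.8283*p^3 - 3.5361*p^2 - 6.9993*p - 2.784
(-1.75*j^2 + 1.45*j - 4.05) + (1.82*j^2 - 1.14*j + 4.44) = 0.0700000000000001*j^2 + 0.31*j + 0.390000000000001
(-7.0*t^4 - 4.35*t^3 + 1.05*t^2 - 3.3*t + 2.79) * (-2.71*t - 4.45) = 18.97*t^5 + 42.9385*t^4 + 16.512*t^3 + 4.2705*t^2 + 7.1241*t - 12.4155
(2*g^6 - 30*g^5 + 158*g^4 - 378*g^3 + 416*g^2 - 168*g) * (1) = 2*g^6 - 30*g^5 + 158*g^4 - 378*g^3 + 416*g^2 - 168*g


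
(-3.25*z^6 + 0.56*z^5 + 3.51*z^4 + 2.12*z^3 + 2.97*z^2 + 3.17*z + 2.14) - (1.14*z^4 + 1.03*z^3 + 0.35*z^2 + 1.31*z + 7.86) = -3.25*z^6 + 0.56*z^5 + 2.37*z^4 + 1.09*z^3 + 2.62*z^2 + 1.86*z - 5.72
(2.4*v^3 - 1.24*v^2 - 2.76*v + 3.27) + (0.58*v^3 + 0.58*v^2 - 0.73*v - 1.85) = 2.98*v^3 - 0.66*v^2 - 3.49*v + 1.42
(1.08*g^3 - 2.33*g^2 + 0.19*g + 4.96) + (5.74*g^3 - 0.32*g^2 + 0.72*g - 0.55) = 6.82*g^3 - 2.65*g^2 + 0.91*g + 4.41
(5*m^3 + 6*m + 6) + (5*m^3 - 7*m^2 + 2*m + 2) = 10*m^3 - 7*m^2 + 8*m + 8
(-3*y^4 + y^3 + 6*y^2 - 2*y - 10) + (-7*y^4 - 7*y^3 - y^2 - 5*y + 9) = -10*y^4 - 6*y^3 + 5*y^2 - 7*y - 1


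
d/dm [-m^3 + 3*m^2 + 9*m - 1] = -3*m^2 + 6*m + 9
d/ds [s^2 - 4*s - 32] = 2*s - 4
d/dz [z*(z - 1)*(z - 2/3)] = 3*z^2 - 10*z/3 + 2/3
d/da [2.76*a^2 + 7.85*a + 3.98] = 5.52*a + 7.85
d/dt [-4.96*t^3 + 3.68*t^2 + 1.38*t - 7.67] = -14.88*t^2 + 7.36*t + 1.38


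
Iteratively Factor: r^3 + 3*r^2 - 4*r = (r - 1)*(r^2 + 4*r) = (r - 1)*(r + 4)*(r)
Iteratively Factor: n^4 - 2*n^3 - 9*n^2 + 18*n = (n + 3)*(n^3 - 5*n^2 + 6*n) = (n - 3)*(n + 3)*(n^2 - 2*n) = (n - 3)*(n - 2)*(n + 3)*(n)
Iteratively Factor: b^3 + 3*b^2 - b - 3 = (b + 3)*(b^2 - 1) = (b - 1)*(b + 3)*(b + 1)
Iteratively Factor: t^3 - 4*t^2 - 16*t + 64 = (t - 4)*(t^2 - 16) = (t - 4)*(t + 4)*(t - 4)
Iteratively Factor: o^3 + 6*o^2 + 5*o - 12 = (o + 4)*(o^2 + 2*o - 3) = (o + 3)*(o + 4)*(o - 1)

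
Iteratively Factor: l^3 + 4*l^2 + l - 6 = (l - 1)*(l^2 + 5*l + 6) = (l - 1)*(l + 3)*(l + 2)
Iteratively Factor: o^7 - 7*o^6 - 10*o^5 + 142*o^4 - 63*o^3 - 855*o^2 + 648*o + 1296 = (o + 3)*(o^6 - 10*o^5 + 20*o^4 + 82*o^3 - 309*o^2 + 72*o + 432) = (o + 3)^2*(o^5 - 13*o^4 + 59*o^3 - 95*o^2 - 24*o + 144) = (o - 4)*(o + 3)^2*(o^4 - 9*o^3 + 23*o^2 - 3*o - 36) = (o - 4)^2*(o + 3)^2*(o^3 - 5*o^2 + 3*o + 9) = (o - 4)^2*(o - 3)*(o + 3)^2*(o^2 - 2*o - 3) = (o - 4)^2*(o - 3)*(o + 1)*(o + 3)^2*(o - 3)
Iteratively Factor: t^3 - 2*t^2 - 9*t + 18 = (t + 3)*(t^2 - 5*t + 6) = (t - 2)*(t + 3)*(t - 3)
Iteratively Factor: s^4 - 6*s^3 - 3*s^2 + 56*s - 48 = (s - 4)*(s^3 - 2*s^2 - 11*s + 12) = (s - 4)*(s - 1)*(s^2 - s - 12) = (s - 4)^2*(s - 1)*(s + 3)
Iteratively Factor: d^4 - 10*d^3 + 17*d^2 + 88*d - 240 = (d - 5)*(d^3 - 5*d^2 - 8*d + 48) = (d - 5)*(d + 3)*(d^2 - 8*d + 16) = (d - 5)*(d - 4)*(d + 3)*(d - 4)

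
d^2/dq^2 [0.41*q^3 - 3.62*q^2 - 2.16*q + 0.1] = 2.46*q - 7.24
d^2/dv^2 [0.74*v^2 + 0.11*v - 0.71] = 1.48000000000000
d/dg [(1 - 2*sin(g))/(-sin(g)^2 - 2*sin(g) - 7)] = 2*(sin(g) + cos(g)^2 + 7)*cos(g)/(sin(g)^2 + 2*sin(g) + 7)^2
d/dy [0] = 0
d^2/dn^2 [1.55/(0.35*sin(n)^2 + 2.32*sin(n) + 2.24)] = (-0.7595*sin(n)^4 - 3.7758*sin(n)^3 - 2.34267*sin(n)^2 + 15.60664*sin(n) + 14.25504)/(0.35*sin(n)^2 + 2.32*sin(n) + 2.24)^3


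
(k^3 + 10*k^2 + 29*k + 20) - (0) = k^3 + 10*k^2 + 29*k + 20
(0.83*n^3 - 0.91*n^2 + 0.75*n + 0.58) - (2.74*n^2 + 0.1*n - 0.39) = 0.83*n^3 - 3.65*n^2 + 0.65*n + 0.97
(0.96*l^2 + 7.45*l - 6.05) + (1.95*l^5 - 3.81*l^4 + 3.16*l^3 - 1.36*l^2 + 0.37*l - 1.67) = 1.95*l^5 - 3.81*l^4 + 3.16*l^3 - 0.4*l^2 + 7.82*l - 7.72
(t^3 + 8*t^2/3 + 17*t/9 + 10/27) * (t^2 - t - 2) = t^5 + 5*t^4/3 - 25*t^3/9 - 185*t^2/27 - 112*t/27 - 20/27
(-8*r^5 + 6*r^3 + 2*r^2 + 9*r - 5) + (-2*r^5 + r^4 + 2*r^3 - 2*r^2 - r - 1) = -10*r^5 + r^4 + 8*r^3 + 8*r - 6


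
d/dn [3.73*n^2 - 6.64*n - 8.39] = 7.46*n - 6.64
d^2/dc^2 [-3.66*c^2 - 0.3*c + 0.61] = -7.32000000000000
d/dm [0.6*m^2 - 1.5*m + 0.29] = 1.2*m - 1.5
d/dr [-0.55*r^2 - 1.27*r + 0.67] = -1.1*r - 1.27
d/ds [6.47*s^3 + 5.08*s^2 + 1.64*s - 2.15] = 19.41*s^2 + 10.16*s + 1.64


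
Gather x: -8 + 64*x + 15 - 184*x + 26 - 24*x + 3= 36 - 144*x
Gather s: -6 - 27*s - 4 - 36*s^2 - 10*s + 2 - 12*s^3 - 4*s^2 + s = -12*s^3 - 40*s^2 - 36*s - 8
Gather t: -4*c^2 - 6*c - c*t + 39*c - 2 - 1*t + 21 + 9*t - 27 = -4*c^2 + 33*c + t*(8 - c) - 8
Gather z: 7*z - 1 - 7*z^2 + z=-7*z^2 + 8*z - 1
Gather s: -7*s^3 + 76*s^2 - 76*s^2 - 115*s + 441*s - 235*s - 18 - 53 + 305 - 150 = -7*s^3 + 91*s + 84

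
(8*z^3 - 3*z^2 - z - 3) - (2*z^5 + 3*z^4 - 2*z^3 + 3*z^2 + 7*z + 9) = -2*z^5 - 3*z^4 + 10*z^3 - 6*z^2 - 8*z - 12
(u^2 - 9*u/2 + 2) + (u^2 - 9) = 2*u^2 - 9*u/2 - 7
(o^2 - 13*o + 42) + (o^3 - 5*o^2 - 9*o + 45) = o^3 - 4*o^2 - 22*o + 87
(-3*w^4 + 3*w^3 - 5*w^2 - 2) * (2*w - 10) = -6*w^5 + 36*w^4 - 40*w^3 + 50*w^2 - 4*w + 20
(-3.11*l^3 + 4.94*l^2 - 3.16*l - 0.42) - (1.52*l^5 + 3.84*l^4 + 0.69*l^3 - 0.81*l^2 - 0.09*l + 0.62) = -1.52*l^5 - 3.84*l^4 - 3.8*l^3 + 5.75*l^2 - 3.07*l - 1.04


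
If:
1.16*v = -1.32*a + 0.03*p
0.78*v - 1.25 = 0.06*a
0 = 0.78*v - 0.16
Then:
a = -18.17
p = -791.40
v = 0.21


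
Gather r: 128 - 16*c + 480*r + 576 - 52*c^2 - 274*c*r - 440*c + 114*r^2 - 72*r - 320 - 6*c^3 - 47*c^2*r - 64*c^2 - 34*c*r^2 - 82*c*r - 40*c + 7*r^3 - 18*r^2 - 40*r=-6*c^3 - 116*c^2 - 496*c + 7*r^3 + r^2*(96 - 34*c) + r*(-47*c^2 - 356*c + 368) + 384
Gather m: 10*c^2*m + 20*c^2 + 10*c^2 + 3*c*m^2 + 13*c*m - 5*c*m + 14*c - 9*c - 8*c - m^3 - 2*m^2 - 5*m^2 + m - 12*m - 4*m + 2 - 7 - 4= 30*c^2 - 3*c - m^3 + m^2*(3*c - 7) + m*(10*c^2 + 8*c - 15) - 9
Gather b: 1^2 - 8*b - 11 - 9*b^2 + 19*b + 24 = -9*b^2 + 11*b + 14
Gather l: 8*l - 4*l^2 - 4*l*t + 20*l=-4*l^2 + l*(28 - 4*t)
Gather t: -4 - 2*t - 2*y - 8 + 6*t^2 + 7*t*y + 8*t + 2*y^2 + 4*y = 6*t^2 + t*(7*y + 6) + 2*y^2 + 2*y - 12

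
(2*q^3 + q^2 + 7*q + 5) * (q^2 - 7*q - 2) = 2*q^5 - 13*q^4 - 4*q^3 - 46*q^2 - 49*q - 10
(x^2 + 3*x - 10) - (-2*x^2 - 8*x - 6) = 3*x^2 + 11*x - 4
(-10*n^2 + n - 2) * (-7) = 70*n^2 - 7*n + 14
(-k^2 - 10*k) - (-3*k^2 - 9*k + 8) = 2*k^2 - k - 8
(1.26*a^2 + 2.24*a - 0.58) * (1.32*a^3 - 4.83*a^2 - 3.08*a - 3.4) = 1.6632*a^5 - 3.129*a^4 - 15.4656*a^3 - 8.3818*a^2 - 5.8296*a + 1.972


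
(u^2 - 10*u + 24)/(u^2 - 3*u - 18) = (u - 4)/(u + 3)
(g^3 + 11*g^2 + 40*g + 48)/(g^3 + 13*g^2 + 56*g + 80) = (g + 3)/(g + 5)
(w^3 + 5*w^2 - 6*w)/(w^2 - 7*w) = (w^2 + 5*w - 6)/(w - 7)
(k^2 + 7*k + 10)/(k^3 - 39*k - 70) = 1/(k - 7)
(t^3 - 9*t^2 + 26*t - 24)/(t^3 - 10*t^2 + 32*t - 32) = (t - 3)/(t - 4)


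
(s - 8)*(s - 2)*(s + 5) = s^3 - 5*s^2 - 34*s + 80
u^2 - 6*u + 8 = (u - 4)*(u - 2)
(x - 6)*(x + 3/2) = x^2 - 9*x/2 - 9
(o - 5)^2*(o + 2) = o^3 - 8*o^2 + 5*o + 50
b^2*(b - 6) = b^3 - 6*b^2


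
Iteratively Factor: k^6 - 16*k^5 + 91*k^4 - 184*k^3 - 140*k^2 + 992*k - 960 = (k - 3)*(k^5 - 13*k^4 + 52*k^3 - 28*k^2 - 224*k + 320) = (k - 4)*(k - 3)*(k^4 - 9*k^3 + 16*k^2 + 36*k - 80) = (k - 4)^2*(k - 3)*(k^3 - 5*k^2 - 4*k + 20) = (k - 4)^2*(k - 3)*(k - 2)*(k^2 - 3*k - 10) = (k - 5)*(k - 4)^2*(k - 3)*(k - 2)*(k + 2)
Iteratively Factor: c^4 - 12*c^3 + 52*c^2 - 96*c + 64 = (c - 4)*(c^3 - 8*c^2 + 20*c - 16) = (c - 4)*(c - 2)*(c^2 - 6*c + 8) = (c - 4)*(c - 2)^2*(c - 4)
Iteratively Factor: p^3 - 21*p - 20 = (p + 1)*(p^2 - p - 20) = (p + 1)*(p + 4)*(p - 5)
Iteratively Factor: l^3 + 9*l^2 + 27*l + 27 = (l + 3)*(l^2 + 6*l + 9) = (l + 3)^2*(l + 3)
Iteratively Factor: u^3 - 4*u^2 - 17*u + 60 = (u + 4)*(u^2 - 8*u + 15) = (u - 3)*(u + 4)*(u - 5)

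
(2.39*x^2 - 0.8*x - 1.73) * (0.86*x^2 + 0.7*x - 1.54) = 2.0554*x^4 + 0.985*x^3 - 5.7284*x^2 + 0.0210000000000004*x + 2.6642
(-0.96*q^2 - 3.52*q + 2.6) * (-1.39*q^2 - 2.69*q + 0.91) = 1.3344*q^4 + 7.4752*q^3 + 4.9812*q^2 - 10.1972*q + 2.366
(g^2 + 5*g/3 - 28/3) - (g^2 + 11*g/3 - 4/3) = -2*g - 8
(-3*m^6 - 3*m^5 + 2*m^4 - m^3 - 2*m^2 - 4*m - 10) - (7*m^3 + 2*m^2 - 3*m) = -3*m^6 - 3*m^5 + 2*m^4 - 8*m^3 - 4*m^2 - m - 10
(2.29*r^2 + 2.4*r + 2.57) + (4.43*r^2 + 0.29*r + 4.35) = 6.72*r^2 + 2.69*r + 6.92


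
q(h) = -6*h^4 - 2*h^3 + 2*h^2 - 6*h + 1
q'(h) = -24*h^3 - 6*h^2 + 4*h - 6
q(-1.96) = -53.05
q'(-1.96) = 143.82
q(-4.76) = -2789.63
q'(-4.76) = 2427.42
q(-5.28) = -4280.40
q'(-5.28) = 3338.36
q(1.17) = -17.73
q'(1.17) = -47.97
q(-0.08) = 1.49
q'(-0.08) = -6.35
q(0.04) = 0.76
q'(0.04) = -5.85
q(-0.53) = 4.57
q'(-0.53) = -6.23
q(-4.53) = -2271.50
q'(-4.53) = 2083.79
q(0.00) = 1.00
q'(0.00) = -6.00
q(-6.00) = -7235.00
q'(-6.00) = 4938.00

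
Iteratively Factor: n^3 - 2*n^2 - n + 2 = (n - 1)*(n^2 - n - 2) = (n - 2)*(n - 1)*(n + 1)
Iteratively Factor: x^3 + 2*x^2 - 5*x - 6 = (x + 3)*(x^2 - x - 2) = (x + 1)*(x + 3)*(x - 2)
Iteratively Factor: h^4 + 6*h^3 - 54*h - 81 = (h + 3)*(h^3 + 3*h^2 - 9*h - 27) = (h - 3)*(h + 3)*(h^2 + 6*h + 9) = (h - 3)*(h + 3)^2*(h + 3)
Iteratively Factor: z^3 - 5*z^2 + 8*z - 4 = (z - 2)*(z^2 - 3*z + 2) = (z - 2)*(z - 1)*(z - 2)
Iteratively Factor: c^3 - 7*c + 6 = (c + 3)*(c^2 - 3*c + 2) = (c - 2)*(c + 3)*(c - 1)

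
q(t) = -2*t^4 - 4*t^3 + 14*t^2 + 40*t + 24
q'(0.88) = 49.90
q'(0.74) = 50.91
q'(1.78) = 6.70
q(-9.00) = -9408.00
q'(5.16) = -1234.13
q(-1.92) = -0.06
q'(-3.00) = 64.00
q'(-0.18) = 34.62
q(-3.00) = -24.00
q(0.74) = 59.05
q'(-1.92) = -1.37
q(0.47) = 45.38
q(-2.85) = -15.64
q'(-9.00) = 4648.00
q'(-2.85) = 47.92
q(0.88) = 66.12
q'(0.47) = 49.68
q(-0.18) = 17.27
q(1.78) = 96.92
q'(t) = -8*t^3 - 12*t^2 + 28*t + 40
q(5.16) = -1364.24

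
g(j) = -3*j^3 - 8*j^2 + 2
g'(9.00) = -873.00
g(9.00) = -2833.00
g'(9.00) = -873.00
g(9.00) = -2833.00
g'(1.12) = -29.21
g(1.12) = -12.25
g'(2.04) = -70.09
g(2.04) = -56.76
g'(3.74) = -185.73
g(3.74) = -266.84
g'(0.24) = -4.36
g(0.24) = 1.50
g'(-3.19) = -40.54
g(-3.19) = 17.98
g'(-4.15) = -88.60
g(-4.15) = 78.64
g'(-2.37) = -12.63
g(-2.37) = -3.00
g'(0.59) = -12.57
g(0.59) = -1.40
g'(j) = -9*j^2 - 16*j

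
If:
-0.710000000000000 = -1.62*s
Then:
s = 0.44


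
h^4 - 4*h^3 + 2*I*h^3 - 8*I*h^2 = h^2*(h - 4)*(h + 2*I)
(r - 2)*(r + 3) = r^2 + r - 6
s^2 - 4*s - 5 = (s - 5)*(s + 1)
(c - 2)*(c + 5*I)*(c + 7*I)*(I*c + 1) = I*c^4 - 11*c^3 - 2*I*c^3 + 22*c^2 - 23*I*c^2 - 35*c + 46*I*c + 70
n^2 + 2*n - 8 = (n - 2)*(n + 4)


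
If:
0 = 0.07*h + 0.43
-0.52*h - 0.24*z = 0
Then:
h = -6.14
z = 13.31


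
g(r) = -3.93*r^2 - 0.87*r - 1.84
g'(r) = -7.86*r - 0.87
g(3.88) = -64.38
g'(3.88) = -31.37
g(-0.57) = -2.62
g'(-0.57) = 3.61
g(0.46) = -3.07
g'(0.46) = -4.49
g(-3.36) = -43.28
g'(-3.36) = 25.54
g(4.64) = -90.49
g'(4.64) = -37.34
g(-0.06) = -1.80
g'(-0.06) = -0.40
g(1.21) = -8.65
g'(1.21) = -10.38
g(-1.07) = -5.41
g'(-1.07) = 7.54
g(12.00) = -578.20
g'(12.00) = -95.19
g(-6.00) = -138.10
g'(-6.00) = 46.29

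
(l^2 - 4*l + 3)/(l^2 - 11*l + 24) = (l - 1)/(l - 8)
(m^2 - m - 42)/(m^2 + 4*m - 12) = (m - 7)/(m - 2)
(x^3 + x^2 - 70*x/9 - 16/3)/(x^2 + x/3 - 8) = x + 2/3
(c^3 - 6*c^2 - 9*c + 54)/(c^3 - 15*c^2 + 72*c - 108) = (c + 3)/(c - 6)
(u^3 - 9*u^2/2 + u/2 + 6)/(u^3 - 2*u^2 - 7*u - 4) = (u - 3/2)/(u + 1)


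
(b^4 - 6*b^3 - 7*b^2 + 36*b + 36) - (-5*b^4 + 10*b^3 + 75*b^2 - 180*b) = 6*b^4 - 16*b^3 - 82*b^2 + 216*b + 36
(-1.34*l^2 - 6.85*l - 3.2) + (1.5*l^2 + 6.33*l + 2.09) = 0.16*l^2 - 0.52*l - 1.11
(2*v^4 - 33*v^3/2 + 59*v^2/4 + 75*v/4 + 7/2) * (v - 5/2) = 2*v^5 - 43*v^4/2 + 56*v^3 - 145*v^2/8 - 347*v/8 - 35/4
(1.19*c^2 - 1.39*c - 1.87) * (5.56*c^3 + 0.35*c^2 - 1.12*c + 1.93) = 6.6164*c^5 - 7.3119*c^4 - 12.2165*c^3 + 3.199*c^2 - 0.588299999999999*c - 3.6091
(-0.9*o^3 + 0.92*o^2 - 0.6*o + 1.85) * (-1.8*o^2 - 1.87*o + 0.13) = 1.62*o^5 + 0.0269999999999999*o^4 - 0.7574*o^3 - 2.0884*o^2 - 3.5375*o + 0.2405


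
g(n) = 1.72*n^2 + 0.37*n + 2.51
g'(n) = 3.44*n + 0.37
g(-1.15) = 4.36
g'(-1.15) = -3.59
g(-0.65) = 3.00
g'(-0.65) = -1.87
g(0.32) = 2.80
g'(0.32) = 1.47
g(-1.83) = 7.59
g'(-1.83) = -5.93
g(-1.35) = 5.15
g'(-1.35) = -4.27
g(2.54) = 14.55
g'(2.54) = 9.11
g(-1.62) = 6.42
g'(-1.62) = -5.20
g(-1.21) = 4.58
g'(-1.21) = -3.79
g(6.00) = 66.65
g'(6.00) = 21.01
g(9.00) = 145.16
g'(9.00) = 31.33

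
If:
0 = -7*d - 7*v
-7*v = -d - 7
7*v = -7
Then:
No Solution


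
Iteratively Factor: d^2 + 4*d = (d)*(d + 4)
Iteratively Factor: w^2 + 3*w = (w + 3)*(w)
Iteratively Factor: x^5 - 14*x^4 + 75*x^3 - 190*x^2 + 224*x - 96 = (x - 4)*(x^4 - 10*x^3 + 35*x^2 - 50*x + 24) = (x - 4)^2*(x^3 - 6*x^2 + 11*x - 6) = (x - 4)^2*(x - 1)*(x^2 - 5*x + 6) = (x - 4)^2*(x - 2)*(x - 1)*(x - 3)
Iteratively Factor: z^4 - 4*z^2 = (z - 2)*(z^3 + 2*z^2) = (z - 2)*(z + 2)*(z^2) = z*(z - 2)*(z + 2)*(z)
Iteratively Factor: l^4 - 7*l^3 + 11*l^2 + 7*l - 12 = (l - 4)*(l^3 - 3*l^2 - l + 3) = (l - 4)*(l - 1)*(l^2 - 2*l - 3) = (l - 4)*(l - 3)*(l - 1)*(l + 1)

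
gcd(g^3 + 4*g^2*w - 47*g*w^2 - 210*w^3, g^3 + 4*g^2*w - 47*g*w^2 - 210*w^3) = -g^3 - 4*g^2*w + 47*g*w^2 + 210*w^3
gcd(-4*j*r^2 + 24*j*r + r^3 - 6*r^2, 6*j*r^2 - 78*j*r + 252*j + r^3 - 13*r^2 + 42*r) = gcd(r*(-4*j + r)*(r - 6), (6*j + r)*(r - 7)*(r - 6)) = r - 6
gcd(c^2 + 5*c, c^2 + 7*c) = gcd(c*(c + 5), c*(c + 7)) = c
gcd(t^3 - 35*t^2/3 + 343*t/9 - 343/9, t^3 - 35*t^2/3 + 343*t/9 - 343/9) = t^3 - 35*t^2/3 + 343*t/9 - 343/9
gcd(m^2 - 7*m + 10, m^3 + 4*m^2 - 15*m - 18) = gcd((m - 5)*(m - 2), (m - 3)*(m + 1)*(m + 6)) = 1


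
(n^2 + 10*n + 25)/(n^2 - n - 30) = (n + 5)/(n - 6)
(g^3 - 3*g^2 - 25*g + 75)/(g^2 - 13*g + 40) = (g^2 + 2*g - 15)/(g - 8)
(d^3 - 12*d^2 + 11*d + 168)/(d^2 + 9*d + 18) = (d^2 - 15*d + 56)/(d + 6)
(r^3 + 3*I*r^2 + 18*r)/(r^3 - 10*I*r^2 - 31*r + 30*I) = r*(r + 6*I)/(r^2 - 7*I*r - 10)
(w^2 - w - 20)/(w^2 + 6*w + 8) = (w - 5)/(w + 2)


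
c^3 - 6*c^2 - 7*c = c*(c - 7)*(c + 1)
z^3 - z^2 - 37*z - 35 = (z - 7)*(z + 1)*(z + 5)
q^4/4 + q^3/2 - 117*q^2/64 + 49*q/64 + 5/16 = (q/4 + 1)*(q - 5/4)*(q - 1)*(q + 1/4)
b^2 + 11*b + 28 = (b + 4)*(b + 7)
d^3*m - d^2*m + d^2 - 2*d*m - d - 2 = (d - 2)*(d + 1)*(d*m + 1)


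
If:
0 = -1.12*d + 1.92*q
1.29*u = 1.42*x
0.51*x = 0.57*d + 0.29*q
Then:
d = 0.689966178128523*x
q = 0.402480270574972*x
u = 1.10077519379845*x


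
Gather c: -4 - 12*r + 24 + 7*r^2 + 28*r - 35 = 7*r^2 + 16*r - 15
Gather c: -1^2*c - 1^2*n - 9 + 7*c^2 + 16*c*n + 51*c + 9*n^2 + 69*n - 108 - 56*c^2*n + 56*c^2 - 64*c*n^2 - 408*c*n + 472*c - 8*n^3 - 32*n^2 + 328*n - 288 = c^2*(63 - 56*n) + c*(-64*n^2 - 392*n + 522) - 8*n^3 - 23*n^2 + 396*n - 405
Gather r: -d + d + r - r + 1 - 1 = 0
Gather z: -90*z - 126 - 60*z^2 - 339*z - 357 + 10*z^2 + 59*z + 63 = -50*z^2 - 370*z - 420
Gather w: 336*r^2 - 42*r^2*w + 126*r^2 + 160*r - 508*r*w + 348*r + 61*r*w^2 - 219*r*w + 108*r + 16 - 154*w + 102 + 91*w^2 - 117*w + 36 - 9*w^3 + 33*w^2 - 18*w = 462*r^2 + 616*r - 9*w^3 + w^2*(61*r + 124) + w*(-42*r^2 - 727*r - 289) + 154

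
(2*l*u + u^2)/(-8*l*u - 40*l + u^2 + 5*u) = u*(2*l + u)/(-8*l*u - 40*l + u^2 + 5*u)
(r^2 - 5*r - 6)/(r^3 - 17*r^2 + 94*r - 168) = (r + 1)/(r^2 - 11*r + 28)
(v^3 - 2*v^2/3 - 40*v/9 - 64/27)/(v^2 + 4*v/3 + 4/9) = (9*v^2 - 12*v - 32)/(3*(3*v + 2))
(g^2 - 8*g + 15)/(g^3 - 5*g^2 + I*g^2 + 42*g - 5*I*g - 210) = (g - 3)/(g^2 + I*g + 42)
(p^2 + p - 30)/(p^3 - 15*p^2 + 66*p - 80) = (p + 6)/(p^2 - 10*p + 16)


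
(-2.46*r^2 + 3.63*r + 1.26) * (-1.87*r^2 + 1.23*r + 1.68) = 4.6002*r^4 - 9.8139*r^3 - 2.0241*r^2 + 7.6482*r + 2.1168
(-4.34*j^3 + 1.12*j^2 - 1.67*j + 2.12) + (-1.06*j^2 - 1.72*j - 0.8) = -4.34*j^3 + 0.0600000000000001*j^2 - 3.39*j + 1.32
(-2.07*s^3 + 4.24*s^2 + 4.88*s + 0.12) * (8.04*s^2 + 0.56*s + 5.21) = -16.6428*s^5 + 32.9304*s^4 + 30.8249*s^3 + 25.788*s^2 + 25.492*s + 0.6252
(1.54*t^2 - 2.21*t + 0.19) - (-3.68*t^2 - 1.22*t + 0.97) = 5.22*t^2 - 0.99*t - 0.78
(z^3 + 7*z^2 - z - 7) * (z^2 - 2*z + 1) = z^5 + 5*z^4 - 14*z^3 + 2*z^2 + 13*z - 7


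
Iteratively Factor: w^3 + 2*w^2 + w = (w)*(w^2 + 2*w + 1) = w*(w + 1)*(w + 1)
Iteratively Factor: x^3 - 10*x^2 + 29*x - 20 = (x - 5)*(x^2 - 5*x + 4) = (x - 5)*(x - 4)*(x - 1)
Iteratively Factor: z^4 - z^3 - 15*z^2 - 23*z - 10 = (z + 1)*(z^3 - 2*z^2 - 13*z - 10) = (z + 1)^2*(z^2 - 3*z - 10) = (z + 1)^2*(z + 2)*(z - 5)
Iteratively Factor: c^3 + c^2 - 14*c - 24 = (c - 4)*(c^2 + 5*c + 6) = (c - 4)*(c + 2)*(c + 3)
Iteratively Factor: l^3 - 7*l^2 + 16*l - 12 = (l - 3)*(l^2 - 4*l + 4) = (l - 3)*(l - 2)*(l - 2)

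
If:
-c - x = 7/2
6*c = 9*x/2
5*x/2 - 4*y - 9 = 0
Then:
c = -3/2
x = -2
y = -7/2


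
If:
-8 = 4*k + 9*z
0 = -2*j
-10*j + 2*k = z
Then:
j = 0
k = -4/11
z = -8/11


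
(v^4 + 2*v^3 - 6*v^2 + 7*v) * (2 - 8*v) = -8*v^5 - 14*v^4 + 52*v^3 - 68*v^2 + 14*v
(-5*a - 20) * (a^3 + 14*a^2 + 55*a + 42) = -5*a^4 - 90*a^3 - 555*a^2 - 1310*a - 840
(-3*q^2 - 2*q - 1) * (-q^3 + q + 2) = 3*q^5 + 2*q^4 - 2*q^3 - 8*q^2 - 5*q - 2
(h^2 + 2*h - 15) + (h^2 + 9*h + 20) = 2*h^2 + 11*h + 5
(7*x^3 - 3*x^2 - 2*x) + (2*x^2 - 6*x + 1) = 7*x^3 - x^2 - 8*x + 1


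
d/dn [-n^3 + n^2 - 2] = n*(2 - 3*n)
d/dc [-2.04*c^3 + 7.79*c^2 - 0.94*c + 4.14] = -6.12*c^2 + 15.58*c - 0.94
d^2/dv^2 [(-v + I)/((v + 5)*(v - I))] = -2/(v + 5)^3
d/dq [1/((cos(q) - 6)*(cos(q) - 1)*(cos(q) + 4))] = (3*cos(q)^2 - 6*cos(q) - 22)*sin(q)/((cos(q) - 6)^2*(cos(q) - 1)^2*(cos(q) + 4)^2)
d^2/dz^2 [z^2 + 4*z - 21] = 2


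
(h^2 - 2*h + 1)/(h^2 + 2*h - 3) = (h - 1)/(h + 3)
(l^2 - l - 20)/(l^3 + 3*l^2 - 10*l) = (l^2 - l - 20)/(l*(l^2 + 3*l - 10))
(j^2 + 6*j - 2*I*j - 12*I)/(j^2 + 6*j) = (j - 2*I)/j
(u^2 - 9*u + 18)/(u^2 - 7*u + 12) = (u - 6)/(u - 4)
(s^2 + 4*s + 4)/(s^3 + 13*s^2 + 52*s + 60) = (s + 2)/(s^2 + 11*s + 30)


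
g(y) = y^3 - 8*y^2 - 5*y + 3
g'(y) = 3*y^2 - 16*y - 5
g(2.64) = -47.56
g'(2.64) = -26.33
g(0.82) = -5.93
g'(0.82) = -16.10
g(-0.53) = 3.25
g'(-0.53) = 4.32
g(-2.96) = -78.23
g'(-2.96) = 68.64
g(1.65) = -22.54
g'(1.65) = -23.23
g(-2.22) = -36.27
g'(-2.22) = 45.31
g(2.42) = -41.78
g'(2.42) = -26.15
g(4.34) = -87.64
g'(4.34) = -17.93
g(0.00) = 3.00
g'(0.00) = -5.00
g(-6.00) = -471.00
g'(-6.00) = 199.00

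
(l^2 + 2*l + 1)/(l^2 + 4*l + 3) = (l + 1)/(l + 3)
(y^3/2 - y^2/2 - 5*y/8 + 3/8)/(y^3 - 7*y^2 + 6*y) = (4*y^3 - 4*y^2 - 5*y + 3)/(8*y*(y^2 - 7*y + 6))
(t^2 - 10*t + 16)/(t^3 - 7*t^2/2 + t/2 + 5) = 2*(t - 8)/(2*t^2 - 3*t - 5)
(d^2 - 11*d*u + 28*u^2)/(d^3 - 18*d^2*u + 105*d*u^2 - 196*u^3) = 1/(d - 7*u)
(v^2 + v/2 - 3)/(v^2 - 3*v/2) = (v + 2)/v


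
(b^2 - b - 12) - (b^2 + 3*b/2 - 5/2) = -5*b/2 - 19/2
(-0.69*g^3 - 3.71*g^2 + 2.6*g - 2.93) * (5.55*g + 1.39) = -3.8295*g^4 - 21.5496*g^3 + 9.2731*g^2 - 12.6475*g - 4.0727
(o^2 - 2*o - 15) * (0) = 0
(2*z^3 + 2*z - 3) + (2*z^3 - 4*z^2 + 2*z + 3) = 4*z^3 - 4*z^2 + 4*z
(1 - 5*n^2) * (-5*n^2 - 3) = 25*n^4 + 10*n^2 - 3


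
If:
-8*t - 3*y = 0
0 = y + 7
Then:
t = 21/8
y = -7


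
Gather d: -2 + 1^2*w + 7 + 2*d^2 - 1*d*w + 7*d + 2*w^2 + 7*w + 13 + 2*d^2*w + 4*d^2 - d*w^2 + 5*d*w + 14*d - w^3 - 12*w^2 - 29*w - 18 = d^2*(2*w + 6) + d*(-w^2 + 4*w + 21) - w^3 - 10*w^2 - 21*w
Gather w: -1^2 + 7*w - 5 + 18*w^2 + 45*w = 18*w^2 + 52*w - 6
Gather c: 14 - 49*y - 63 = -49*y - 49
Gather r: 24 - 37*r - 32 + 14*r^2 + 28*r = 14*r^2 - 9*r - 8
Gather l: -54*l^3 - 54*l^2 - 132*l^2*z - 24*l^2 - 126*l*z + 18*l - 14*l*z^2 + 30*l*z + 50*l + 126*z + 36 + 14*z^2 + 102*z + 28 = -54*l^3 + l^2*(-132*z - 78) + l*(-14*z^2 - 96*z + 68) + 14*z^2 + 228*z + 64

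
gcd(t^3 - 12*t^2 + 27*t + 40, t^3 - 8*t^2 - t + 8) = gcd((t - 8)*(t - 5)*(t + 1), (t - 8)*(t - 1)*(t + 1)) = t^2 - 7*t - 8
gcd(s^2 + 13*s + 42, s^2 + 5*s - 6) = s + 6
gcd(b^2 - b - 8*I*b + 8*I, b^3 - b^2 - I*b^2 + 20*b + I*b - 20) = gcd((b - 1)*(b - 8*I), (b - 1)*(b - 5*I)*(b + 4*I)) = b - 1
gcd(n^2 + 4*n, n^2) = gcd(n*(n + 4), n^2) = n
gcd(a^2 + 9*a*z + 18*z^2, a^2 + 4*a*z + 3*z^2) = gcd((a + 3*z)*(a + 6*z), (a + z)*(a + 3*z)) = a + 3*z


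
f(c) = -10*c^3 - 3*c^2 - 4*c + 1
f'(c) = -30*c^2 - 6*c - 4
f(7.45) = -4330.24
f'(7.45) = -1713.78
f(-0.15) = 1.57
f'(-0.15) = -3.78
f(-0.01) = 1.04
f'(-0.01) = -3.94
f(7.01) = -3619.18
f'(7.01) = -1520.26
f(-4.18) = 695.65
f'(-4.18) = -503.09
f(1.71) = -64.61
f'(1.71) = -101.98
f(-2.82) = 212.68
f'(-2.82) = -225.65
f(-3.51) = 410.52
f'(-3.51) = -352.54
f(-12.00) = 16897.00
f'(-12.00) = -4252.00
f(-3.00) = 256.00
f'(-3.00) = -256.00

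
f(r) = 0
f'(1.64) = 0.00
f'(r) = 0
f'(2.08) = 0.00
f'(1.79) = 0.00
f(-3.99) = 0.00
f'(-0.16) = 0.00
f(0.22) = 0.00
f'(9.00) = 0.00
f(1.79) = 0.00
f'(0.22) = 0.00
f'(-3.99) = 0.00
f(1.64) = 0.00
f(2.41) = 0.00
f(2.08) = 0.00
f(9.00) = 0.00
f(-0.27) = 0.00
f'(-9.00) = 0.00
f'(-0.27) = 0.00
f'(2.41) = 0.00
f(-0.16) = 0.00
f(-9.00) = 0.00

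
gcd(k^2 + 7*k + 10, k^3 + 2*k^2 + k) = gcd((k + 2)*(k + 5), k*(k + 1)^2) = 1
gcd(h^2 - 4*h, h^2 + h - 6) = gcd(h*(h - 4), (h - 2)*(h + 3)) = 1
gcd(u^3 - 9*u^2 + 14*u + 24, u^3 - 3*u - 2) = u + 1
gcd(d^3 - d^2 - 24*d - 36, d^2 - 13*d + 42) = d - 6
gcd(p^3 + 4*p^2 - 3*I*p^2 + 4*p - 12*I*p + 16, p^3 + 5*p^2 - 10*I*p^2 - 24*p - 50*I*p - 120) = p - 4*I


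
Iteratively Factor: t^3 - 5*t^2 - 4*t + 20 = (t - 2)*(t^2 - 3*t - 10) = (t - 2)*(t + 2)*(t - 5)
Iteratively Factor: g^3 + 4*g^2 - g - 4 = (g + 1)*(g^2 + 3*g - 4) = (g + 1)*(g + 4)*(g - 1)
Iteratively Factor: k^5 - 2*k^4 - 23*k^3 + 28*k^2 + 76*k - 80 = (k - 2)*(k^4 - 23*k^2 - 18*k + 40) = (k - 2)*(k + 4)*(k^3 - 4*k^2 - 7*k + 10) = (k - 2)*(k - 1)*(k + 4)*(k^2 - 3*k - 10) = (k - 2)*(k - 1)*(k + 2)*(k + 4)*(k - 5)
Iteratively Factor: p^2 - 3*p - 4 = (p + 1)*(p - 4)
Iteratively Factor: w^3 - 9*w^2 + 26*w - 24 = (w - 4)*(w^2 - 5*w + 6) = (w - 4)*(w - 3)*(w - 2)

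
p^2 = p^2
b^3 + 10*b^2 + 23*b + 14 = (b + 1)*(b + 2)*(b + 7)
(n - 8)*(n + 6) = n^2 - 2*n - 48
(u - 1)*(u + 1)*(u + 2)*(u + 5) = u^4 + 7*u^3 + 9*u^2 - 7*u - 10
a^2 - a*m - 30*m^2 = (a - 6*m)*(a + 5*m)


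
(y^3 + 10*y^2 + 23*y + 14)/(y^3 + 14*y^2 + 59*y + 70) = (y + 1)/(y + 5)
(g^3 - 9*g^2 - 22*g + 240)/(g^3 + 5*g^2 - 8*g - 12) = (g^3 - 9*g^2 - 22*g + 240)/(g^3 + 5*g^2 - 8*g - 12)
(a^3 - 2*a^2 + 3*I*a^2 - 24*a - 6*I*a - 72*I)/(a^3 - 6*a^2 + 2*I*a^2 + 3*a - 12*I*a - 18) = (a + 4)/(a - I)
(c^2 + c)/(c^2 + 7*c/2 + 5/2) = 2*c/(2*c + 5)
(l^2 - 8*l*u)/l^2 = (l - 8*u)/l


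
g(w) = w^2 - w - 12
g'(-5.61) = -12.22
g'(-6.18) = -13.36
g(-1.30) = -9.01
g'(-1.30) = -3.60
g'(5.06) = 9.12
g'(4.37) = 7.74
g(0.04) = -12.04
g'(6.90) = 12.80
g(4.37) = 2.73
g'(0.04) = -0.92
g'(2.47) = 3.94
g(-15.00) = 228.00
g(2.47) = -8.37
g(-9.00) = 78.00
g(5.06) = 8.54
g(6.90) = 28.71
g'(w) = 2*w - 1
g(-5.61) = 25.08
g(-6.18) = 32.37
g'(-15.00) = -31.00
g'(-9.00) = -19.00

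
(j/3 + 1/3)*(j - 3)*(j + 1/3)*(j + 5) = j^4/3 + 10*j^3/9 - 4*j^2 - 58*j/9 - 5/3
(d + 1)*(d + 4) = d^2 + 5*d + 4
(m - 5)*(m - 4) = m^2 - 9*m + 20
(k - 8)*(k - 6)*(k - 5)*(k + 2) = k^4 - 17*k^3 + 80*k^2 - 4*k - 480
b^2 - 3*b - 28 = (b - 7)*(b + 4)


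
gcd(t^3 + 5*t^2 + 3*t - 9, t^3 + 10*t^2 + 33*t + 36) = t^2 + 6*t + 9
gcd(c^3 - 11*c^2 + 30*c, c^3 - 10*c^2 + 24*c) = c^2 - 6*c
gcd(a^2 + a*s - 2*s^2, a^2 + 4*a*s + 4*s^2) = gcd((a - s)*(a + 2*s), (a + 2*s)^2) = a + 2*s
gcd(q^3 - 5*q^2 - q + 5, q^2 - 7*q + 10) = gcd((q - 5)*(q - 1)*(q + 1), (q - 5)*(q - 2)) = q - 5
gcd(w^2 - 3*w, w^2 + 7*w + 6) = 1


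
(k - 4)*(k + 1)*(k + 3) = k^3 - 13*k - 12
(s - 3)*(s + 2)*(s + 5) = s^3 + 4*s^2 - 11*s - 30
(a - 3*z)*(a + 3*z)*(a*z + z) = a^3*z + a^2*z - 9*a*z^3 - 9*z^3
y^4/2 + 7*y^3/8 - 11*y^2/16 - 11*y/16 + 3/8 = (y/2 + 1/2)*(y - 3/4)*(y - 1/2)*(y + 2)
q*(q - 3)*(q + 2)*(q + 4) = q^4 + 3*q^3 - 10*q^2 - 24*q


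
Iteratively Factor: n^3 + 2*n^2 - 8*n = (n)*(n^2 + 2*n - 8) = n*(n - 2)*(n + 4)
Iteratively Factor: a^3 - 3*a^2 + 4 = (a - 2)*(a^2 - a - 2) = (a - 2)^2*(a + 1)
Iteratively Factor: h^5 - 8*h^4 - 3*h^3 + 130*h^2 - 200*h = (h)*(h^4 - 8*h^3 - 3*h^2 + 130*h - 200) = h*(h - 2)*(h^3 - 6*h^2 - 15*h + 100) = h*(h - 5)*(h - 2)*(h^2 - h - 20) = h*(h - 5)*(h - 2)*(h + 4)*(h - 5)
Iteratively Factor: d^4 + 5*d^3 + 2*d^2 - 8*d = (d + 4)*(d^3 + d^2 - 2*d) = d*(d + 4)*(d^2 + d - 2) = d*(d + 2)*(d + 4)*(d - 1)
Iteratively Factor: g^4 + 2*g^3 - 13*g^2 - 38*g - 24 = (g + 2)*(g^3 - 13*g - 12) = (g + 1)*(g + 2)*(g^2 - g - 12) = (g + 1)*(g + 2)*(g + 3)*(g - 4)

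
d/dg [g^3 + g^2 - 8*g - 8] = 3*g^2 + 2*g - 8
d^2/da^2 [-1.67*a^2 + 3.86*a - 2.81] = -3.34000000000000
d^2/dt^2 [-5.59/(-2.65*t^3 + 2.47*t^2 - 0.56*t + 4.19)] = ((27.6146 - 88.881*t)*(2.65*t^3 - 2.47*t^2 + 0.56*t - 4.19) + 5.59*(7.95*t^2 - 4.94*t + 0.56)*(15.9*t^2 - 9.88*t + 1.12))/(2.65*t^3 - 2.47*t^2 + 0.56*t - 4.19)^3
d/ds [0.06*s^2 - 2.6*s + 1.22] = 0.12*s - 2.6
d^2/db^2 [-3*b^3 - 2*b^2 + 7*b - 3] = -18*b - 4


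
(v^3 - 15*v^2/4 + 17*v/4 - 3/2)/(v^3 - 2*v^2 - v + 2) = (v - 3/4)/(v + 1)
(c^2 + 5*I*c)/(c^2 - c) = (c + 5*I)/(c - 1)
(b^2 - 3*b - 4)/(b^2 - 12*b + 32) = (b + 1)/(b - 8)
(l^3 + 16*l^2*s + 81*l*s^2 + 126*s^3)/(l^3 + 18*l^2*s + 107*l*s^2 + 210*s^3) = (l + 3*s)/(l + 5*s)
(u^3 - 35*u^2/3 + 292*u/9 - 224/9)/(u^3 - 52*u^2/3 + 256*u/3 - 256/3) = (u - 7/3)/(u - 8)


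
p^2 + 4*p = p*(p + 4)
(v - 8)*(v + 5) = v^2 - 3*v - 40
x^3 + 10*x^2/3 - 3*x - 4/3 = (x - 1)*(x + 1/3)*(x + 4)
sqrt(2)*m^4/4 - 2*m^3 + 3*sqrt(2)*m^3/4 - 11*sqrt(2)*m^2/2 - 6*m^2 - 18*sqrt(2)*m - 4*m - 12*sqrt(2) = (m/2 + 1/2)*(m - 6*sqrt(2))*(m + 2*sqrt(2))*(sqrt(2)*m/2 + sqrt(2))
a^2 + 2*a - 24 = (a - 4)*(a + 6)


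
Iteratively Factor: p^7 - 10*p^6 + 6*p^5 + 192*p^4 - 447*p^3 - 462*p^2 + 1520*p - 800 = (p - 1)*(p^6 - 9*p^5 - 3*p^4 + 189*p^3 - 258*p^2 - 720*p + 800) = (p - 4)*(p - 1)*(p^5 - 5*p^4 - 23*p^3 + 97*p^2 + 130*p - 200) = (p - 4)*(p - 1)^2*(p^4 - 4*p^3 - 27*p^2 + 70*p + 200) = (p - 4)*(p - 1)^2*(p + 4)*(p^3 - 8*p^2 + 5*p + 50) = (p - 5)*(p - 4)*(p - 1)^2*(p + 4)*(p^2 - 3*p - 10) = (p - 5)^2*(p - 4)*(p - 1)^2*(p + 4)*(p + 2)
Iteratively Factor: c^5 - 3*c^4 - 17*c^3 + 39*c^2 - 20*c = (c - 1)*(c^4 - 2*c^3 - 19*c^2 + 20*c) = (c - 1)*(c + 4)*(c^3 - 6*c^2 + 5*c) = (c - 1)^2*(c + 4)*(c^2 - 5*c) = c*(c - 1)^2*(c + 4)*(c - 5)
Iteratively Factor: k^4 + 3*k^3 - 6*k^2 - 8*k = (k)*(k^3 + 3*k^2 - 6*k - 8) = k*(k + 4)*(k^2 - k - 2) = k*(k - 2)*(k + 4)*(k + 1)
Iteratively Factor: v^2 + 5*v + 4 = (v + 1)*(v + 4)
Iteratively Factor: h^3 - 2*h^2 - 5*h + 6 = (h + 2)*(h^2 - 4*h + 3) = (h - 1)*(h + 2)*(h - 3)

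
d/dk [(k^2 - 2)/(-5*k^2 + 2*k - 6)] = 2*(k^2 - 16*k + 2)/(25*k^4 - 20*k^3 + 64*k^2 - 24*k + 36)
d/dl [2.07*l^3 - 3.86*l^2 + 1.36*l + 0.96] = 6.21*l^2 - 7.72*l + 1.36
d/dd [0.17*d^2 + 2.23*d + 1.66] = 0.34*d + 2.23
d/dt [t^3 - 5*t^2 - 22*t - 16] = 3*t^2 - 10*t - 22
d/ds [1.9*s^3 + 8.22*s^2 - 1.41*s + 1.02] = 5.7*s^2 + 16.44*s - 1.41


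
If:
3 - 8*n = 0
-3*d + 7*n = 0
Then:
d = 7/8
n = 3/8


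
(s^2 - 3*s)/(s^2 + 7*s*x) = (s - 3)/(s + 7*x)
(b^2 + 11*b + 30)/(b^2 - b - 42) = (b + 5)/(b - 7)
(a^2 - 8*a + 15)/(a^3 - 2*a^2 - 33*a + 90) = 1/(a + 6)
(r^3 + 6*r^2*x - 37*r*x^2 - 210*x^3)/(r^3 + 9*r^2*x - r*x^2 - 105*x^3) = (-r + 6*x)/(-r + 3*x)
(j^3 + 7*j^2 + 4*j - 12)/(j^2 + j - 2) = j + 6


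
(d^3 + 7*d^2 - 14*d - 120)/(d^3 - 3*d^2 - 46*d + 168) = (d^2 + 11*d + 30)/(d^2 + d - 42)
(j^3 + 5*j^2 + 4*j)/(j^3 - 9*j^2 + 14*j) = (j^2 + 5*j + 4)/(j^2 - 9*j + 14)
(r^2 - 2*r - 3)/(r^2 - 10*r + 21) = (r + 1)/(r - 7)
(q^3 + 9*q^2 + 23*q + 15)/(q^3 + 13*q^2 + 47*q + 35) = (q + 3)/(q + 7)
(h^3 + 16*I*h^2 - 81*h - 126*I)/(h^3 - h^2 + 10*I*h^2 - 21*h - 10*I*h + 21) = (h + 6*I)/(h - 1)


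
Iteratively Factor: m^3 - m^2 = (m - 1)*(m^2) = m*(m - 1)*(m)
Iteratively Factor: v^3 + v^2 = (v)*(v^2 + v) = v^2*(v + 1)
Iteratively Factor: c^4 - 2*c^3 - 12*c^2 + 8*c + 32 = (c - 2)*(c^3 - 12*c - 16) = (c - 4)*(c - 2)*(c^2 + 4*c + 4) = (c - 4)*(c - 2)*(c + 2)*(c + 2)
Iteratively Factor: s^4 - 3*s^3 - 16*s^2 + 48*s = (s - 4)*(s^3 + s^2 - 12*s) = (s - 4)*(s + 4)*(s^2 - 3*s) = (s - 4)*(s - 3)*(s + 4)*(s)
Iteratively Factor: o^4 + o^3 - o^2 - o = (o + 1)*(o^3 - o) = o*(o + 1)*(o^2 - 1) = o*(o - 1)*(o + 1)*(o + 1)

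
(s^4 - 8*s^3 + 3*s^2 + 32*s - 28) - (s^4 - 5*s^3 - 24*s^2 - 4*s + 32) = -3*s^3 + 27*s^2 + 36*s - 60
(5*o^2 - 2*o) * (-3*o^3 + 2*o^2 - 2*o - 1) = -15*o^5 + 16*o^4 - 14*o^3 - o^2 + 2*o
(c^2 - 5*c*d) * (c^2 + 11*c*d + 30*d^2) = c^4 + 6*c^3*d - 25*c^2*d^2 - 150*c*d^3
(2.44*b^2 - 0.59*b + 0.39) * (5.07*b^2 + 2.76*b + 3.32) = 12.3708*b^4 + 3.7431*b^3 + 8.4497*b^2 - 0.8824*b + 1.2948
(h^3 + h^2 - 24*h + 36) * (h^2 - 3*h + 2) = h^5 - 2*h^4 - 25*h^3 + 110*h^2 - 156*h + 72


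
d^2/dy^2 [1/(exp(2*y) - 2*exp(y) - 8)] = 2*((1 - 2*exp(y))*(-exp(2*y) + 2*exp(y) + 8) - 4*(1 - exp(y))^2*exp(y))*exp(y)/(-exp(2*y) + 2*exp(y) + 8)^3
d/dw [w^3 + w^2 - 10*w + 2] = 3*w^2 + 2*w - 10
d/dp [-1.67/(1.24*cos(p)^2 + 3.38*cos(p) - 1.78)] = -(4.1416*cos(p) + 5.6446)*sin(p)/(1.24*cos(p)^2 + 3.38*cos(p) - 1.78)^2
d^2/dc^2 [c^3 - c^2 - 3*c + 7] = 6*c - 2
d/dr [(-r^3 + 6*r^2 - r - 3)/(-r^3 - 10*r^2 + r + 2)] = (16*r^4 - 4*r^3 - 19*r^2 - 36*r + 1)/(r^6 + 20*r^5 + 98*r^4 - 24*r^3 - 39*r^2 + 4*r + 4)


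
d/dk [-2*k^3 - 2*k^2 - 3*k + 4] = -6*k^2 - 4*k - 3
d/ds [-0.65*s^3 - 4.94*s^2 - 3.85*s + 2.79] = -1.95*s^2 - 9.88*s - 3.85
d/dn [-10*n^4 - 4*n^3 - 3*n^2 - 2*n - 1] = -40*n^3 - 12*n^2 - 6*n - 2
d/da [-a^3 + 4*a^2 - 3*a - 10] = -3*a^2 + 8*a - 3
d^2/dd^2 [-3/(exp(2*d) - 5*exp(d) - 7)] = 3*(2*(2*exp(d) - 5)^2*exp(d) + (4*exp(d) - 5)*(-exp(2*d) + 5*exp(d) + 7))*exp(d)/(-exp(2*d) + 5*exp(d) + 7)^3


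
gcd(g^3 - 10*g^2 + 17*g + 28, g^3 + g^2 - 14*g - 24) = g - 4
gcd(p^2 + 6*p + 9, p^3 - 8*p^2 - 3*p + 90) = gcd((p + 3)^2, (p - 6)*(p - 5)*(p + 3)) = p + 3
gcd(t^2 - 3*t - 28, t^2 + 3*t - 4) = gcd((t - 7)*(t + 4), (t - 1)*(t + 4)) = t + 4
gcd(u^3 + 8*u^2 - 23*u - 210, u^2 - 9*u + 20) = u - 5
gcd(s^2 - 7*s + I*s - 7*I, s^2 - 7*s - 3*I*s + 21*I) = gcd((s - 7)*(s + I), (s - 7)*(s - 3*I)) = s - 7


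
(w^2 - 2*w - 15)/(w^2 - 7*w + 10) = (w + 3)/(w - 2)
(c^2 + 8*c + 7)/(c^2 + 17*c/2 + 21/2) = 2*(c + 1)/(2*c + 3)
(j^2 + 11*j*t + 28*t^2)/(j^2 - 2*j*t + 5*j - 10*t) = (j^2 + 11*j*t + 28*t^2)/(j^2 - 2*j*t + 5*j - 10*t)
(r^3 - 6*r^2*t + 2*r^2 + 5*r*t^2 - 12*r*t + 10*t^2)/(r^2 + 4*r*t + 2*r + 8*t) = (r^2 - 6*r*t + 5*t^2)/(r + 4*t)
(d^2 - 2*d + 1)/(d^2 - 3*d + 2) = (d - 1)/(d - 2)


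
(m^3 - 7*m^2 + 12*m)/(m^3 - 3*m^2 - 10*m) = (-m^2 + 7*m - 12)/(-m^2 + 3*m + 10)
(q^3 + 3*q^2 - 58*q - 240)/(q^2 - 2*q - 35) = (q^2 - 2*q - 48)/(q - 7)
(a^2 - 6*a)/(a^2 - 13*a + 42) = a/(a - 7)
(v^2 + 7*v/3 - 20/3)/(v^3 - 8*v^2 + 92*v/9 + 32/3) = 3*(3*v^2 + 7*v - 20)/(9*v^3 - 72*v^2 + 92*v + 96)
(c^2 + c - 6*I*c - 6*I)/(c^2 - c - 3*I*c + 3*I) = (c^2 + c - 6*I*c - 6*I)/(c^2 - c - 3*I*c + 3*I)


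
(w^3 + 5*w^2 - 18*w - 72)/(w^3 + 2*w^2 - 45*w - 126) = (w - 4)/(w - 7)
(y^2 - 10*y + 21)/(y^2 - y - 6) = (y - 7)/(y + 2)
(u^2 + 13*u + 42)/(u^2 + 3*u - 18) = (u + 7)/(u - 3)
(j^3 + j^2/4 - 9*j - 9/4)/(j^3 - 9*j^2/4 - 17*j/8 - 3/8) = 2*(j + 3)/(2*j + 1)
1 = 1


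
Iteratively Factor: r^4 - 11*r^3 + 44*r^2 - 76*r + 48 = (r - 3)*(r^3 - 8*r^2 + 20*r - 16) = (r - 3)*(r - 2)*(r^2 - 6*r + 8) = (r - 3)*(r - 2)^2*(r - 4)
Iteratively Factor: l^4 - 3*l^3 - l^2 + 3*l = (l)*(l^3 - 3*l^2 - l + 3) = l*(l - 3)*(l^2 - 1) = l*(l - 3)*(l - 1)*(l + 1)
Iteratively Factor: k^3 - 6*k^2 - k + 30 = (k - 3)*(k^2 - 3*k - 10) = (k - 3)*(k + 2)*(k - 5)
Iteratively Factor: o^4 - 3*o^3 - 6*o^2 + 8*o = (o)*(o^3 - 3*o^2 - 6*o + 8) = o*(o - 1)*(o^2 - 2*o - 8) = o*(o - 1)*(o + 2)*(o - 4)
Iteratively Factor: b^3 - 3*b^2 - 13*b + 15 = (b - 5)*(b^2 + 2*b - 3) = (b - 5)*(b - 1)*(b + 3)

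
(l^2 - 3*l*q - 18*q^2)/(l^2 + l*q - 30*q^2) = (l^2 - 3*l*q - 18*q^2)/(l^2 + l*q - 30*q^2)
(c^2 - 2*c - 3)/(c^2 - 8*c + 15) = (c + 1)/(c - 5)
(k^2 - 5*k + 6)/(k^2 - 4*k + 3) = (k - 2)/(k - 1)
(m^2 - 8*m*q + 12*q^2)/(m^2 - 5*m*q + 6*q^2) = (-m + 6*q)/(-m + 3*q)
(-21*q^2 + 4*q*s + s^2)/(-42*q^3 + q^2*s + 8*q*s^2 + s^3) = (3*q - s)/(6*q^2 - q*s - s^2)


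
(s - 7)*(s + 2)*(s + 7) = s^3 + 2*s^2 - 49*s - 98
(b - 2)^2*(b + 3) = b^3 - b^2 - 8*b + 12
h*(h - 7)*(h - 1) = h^3 - 8*h^2 + 7*h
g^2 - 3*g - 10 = (g - 5)*(g + 2)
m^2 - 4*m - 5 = (m - 5)*(m + 1)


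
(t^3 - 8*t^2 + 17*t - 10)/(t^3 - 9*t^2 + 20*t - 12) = (t - 5)/(t - 6)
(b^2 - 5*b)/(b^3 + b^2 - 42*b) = (b - 5)/(b^2 + b - 42)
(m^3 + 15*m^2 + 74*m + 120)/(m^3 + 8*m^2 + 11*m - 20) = (m + 6)/(m - 1)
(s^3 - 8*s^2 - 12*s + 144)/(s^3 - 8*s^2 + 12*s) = (s^2 - 2*s - 24)/(s*(s - 2))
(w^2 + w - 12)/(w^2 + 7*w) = (w^2 + w - 12)/(w*(w + 7))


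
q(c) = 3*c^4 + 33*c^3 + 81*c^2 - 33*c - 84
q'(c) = 12*c^3 + 99*c^2 + 162*c - 33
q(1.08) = 20.49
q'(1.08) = 272.55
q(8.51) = 41572.95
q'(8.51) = 15910.75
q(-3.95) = 6.68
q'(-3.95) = 132.19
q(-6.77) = -85.69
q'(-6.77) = -315.75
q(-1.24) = 25.64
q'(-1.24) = -104.54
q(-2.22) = 100.27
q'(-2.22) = -36.02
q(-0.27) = -69.82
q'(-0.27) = -69.76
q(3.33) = 2291.76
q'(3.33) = 2047.37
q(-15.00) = 59136.00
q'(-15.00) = -20688.00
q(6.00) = 13650.00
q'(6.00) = 7095.00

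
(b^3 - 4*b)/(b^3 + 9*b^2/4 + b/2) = 4*(b - 2)/(4*b + 1)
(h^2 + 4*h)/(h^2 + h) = (h + 4)/(h + 1)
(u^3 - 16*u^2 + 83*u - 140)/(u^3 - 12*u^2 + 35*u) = (u - 4)/u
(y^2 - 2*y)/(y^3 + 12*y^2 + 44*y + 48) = y*(y - 2)/(y^3 + 12*y^2 + 44*y + 48)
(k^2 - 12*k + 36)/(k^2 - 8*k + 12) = (k - 6)/(k - 2)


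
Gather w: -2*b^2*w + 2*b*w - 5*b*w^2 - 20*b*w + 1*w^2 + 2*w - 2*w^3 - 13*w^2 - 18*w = -2*w^3 + w^2*(-5*b - 12) + w*(-2*b^2 - 18*b - 16)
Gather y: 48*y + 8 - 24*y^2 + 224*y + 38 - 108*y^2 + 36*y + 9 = -132*y^2 + 308*y + 55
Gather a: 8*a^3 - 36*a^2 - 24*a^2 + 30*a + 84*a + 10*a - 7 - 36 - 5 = 8*a^3 - 60*a^2 + 124*a - 48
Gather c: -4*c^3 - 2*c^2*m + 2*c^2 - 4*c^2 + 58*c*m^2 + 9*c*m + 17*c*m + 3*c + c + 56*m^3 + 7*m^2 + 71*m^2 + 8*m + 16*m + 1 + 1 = -4*c^3 + c^2*(-2*m - 2) + c*(58*m^2 + 26*m + 4) + 56*m^3 + 78*m^2 + 24*m + 2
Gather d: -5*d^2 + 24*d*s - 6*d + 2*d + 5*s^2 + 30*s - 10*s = -5*d^2 + d*(24*s - 4) + 5*s^2 + 20*s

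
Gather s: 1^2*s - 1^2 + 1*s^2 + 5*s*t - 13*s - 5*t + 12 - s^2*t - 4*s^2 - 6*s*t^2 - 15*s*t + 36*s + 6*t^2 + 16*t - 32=s^2*(-t - 3) + s*(-6*t^2 - 10*t + 24) + 6*t^2 + 11*t - 21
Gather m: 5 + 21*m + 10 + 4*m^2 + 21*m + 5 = 4*m^2 + 42*m + 20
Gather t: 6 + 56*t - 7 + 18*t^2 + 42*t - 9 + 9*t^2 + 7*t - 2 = 27*t^2 + 105*t - 12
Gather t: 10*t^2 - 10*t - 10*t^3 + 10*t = -10*t^3 + 10*t^2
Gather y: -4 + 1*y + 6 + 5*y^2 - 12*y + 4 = 5*y^2 - 11*y + 6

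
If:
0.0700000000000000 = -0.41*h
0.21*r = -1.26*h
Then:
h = -0.17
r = 1.02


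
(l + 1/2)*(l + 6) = l^2 + 13*l/2 + 3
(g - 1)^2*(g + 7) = g^3 + 5*g^2 - 13*g + 7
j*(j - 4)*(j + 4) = j^3 - 16*j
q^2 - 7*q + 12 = (q - 4)*(q - 3)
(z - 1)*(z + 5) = z^2 + 4*z - 5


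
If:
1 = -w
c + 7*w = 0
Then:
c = 7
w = -1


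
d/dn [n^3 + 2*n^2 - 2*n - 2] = 3*n^2 + 4*n - 2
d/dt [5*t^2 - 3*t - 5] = 10*t - 3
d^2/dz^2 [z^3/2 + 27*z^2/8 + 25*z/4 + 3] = 3*z + 27/4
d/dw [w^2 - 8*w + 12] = 2*w - 8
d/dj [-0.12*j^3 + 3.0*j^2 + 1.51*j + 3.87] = -0.36*j^2 + 6.0*j + 1.51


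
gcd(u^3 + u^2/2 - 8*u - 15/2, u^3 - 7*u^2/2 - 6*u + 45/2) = u^2 - u/2 - 15/2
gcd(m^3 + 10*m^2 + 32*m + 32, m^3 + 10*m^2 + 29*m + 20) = m + 4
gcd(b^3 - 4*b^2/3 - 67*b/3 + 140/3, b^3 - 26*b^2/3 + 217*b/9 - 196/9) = b^2 - 19*b/3 + 28/3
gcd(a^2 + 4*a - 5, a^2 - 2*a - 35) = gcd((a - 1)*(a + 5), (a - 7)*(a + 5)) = a + 5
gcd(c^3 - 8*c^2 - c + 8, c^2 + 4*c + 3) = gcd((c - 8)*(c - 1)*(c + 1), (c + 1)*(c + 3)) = c + 1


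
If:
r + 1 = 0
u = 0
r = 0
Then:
No Solution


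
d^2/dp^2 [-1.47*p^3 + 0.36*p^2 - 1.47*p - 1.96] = 0.72 - 8.82*p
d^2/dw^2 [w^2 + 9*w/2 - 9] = 2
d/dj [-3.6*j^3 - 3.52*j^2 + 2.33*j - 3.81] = -10.8*j^2 - 7.04*j + 2.33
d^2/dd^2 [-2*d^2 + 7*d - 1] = -4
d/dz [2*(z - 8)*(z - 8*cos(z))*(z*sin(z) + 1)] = 2*(z - 8)*(z - 8*cos(z))*(z*cos(z) + sin(z)) + 2*(z - 8)*(z*sin(z) + 1)*(8*sin(z) + 1) + 2*(z - 8*cos(z))*(z*sin(z) + 1)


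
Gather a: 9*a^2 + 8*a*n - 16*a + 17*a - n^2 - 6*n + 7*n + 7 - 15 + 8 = 9*a^2 + a*(8*n + 1) - n^2 + n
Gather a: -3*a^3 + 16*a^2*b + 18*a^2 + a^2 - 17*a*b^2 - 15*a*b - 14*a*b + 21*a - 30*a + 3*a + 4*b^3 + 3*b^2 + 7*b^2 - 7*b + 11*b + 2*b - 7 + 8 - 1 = -3*a^3 + a^2*(16*b + 19) + a*(-17*b^2 - 29*b - 6) + 4*b^3 + 10*b^2 + 6*b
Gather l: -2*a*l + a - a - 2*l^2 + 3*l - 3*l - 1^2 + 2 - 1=-2*a*l - 2*l^2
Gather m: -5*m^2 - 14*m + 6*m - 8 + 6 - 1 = -5*m^2 - 8*m - 3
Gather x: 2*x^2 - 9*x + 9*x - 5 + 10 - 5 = 2*x^2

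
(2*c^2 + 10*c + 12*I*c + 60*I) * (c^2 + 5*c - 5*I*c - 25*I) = 2*c^4 + 20*c^3 + 2*I*c^3 + 110*c^2 + 20*I*c^2 + 600*c + 50*I*c + 1500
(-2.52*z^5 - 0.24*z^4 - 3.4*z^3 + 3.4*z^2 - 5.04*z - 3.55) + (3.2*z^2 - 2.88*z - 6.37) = -2.52*z^5 - 0.24*z^4 - 3.4*z^3 + 6.6*z^2 - 7.92*z - 9.92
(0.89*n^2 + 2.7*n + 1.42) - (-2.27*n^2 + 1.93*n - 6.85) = 3.16*n^2 + 0.77*n + 8.27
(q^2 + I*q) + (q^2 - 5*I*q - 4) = 2*q^2 - 4*I*q - 4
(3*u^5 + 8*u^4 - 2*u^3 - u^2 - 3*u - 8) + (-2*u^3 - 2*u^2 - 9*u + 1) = 3*u^5 + 8*u^4 - 4*u^3 - 3*u^2 - 12*u - 7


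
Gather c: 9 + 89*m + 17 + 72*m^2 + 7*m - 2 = 72*m^2 + 96*m + 24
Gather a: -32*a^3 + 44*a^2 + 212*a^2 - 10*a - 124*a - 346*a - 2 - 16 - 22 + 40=-32*a^3 + 256*a^2 - 480*a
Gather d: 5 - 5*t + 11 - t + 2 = 18 - 6*t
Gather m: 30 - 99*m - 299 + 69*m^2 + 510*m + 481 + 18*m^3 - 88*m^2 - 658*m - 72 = 18*m^3 - 19*m^2 - 247*m + 140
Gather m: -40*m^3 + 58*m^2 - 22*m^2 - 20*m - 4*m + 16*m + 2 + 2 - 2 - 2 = -40*m^3 + 36*m^2 - 8*m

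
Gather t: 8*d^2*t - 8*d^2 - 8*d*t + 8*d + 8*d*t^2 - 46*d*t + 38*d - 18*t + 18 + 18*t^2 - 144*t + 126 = -8*d^2 + 46*d + t^2*(8*d + 18) + t*(8*d^2 - 54*d - 162) + 144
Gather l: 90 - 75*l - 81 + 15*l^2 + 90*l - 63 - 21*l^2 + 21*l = -6*l^2 + 36*l - 54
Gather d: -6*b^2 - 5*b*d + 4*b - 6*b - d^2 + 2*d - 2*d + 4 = -6*b^2 - 5*b*d - 2*b - d^2 + 4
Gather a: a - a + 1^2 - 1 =0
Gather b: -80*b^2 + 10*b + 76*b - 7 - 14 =-80*b^2 + 86*b - 21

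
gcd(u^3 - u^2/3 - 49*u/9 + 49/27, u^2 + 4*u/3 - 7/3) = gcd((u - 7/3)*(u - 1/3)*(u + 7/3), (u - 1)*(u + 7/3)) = u + 7/3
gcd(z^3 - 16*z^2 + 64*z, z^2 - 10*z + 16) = z - 8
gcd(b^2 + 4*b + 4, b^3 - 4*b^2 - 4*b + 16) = b + 2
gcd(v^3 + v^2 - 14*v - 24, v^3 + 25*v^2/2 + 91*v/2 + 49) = v + 2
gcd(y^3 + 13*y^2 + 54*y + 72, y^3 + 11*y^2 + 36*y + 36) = y^2 + 9*y + 18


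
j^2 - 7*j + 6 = (j - 6)*(j - 1)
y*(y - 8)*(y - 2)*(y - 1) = y^4 - 11*y^3 + 26*y^2 - 16*y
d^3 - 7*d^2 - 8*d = d*(d - 8)*(d + 1)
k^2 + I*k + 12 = (k - 3*I)*(k + 4*I)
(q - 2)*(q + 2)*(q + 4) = q^3 + 4*q^2 - 4*q - 16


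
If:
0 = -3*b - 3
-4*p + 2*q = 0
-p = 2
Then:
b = -1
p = -2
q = -4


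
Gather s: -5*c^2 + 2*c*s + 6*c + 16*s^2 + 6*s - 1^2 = -5*c^2 + 6*c + 16*s^2 + s*(2*c + 6) - 1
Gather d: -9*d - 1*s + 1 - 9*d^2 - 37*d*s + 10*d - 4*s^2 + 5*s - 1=-9*d^2 + d*(1 - 37*s) - 4*s^2 + 4*s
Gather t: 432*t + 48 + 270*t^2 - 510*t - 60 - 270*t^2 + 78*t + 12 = 0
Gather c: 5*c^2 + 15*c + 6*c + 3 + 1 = 5*c^2 + 21*c + 4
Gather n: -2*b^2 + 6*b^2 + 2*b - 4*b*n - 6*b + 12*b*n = 4*b^2 + 8*b*n - 4*b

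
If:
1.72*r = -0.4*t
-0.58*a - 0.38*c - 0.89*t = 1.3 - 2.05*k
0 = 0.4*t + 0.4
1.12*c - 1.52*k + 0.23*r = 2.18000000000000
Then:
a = 2.64532019704433*k - 1.95085347691603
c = 1.35714285714286*k + 1.89867109634551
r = 0.23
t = -1.00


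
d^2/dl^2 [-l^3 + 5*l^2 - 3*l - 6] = 10 - 6*l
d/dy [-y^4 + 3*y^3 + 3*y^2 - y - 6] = -4*y^3 + 9*y^2 + 6*y - 1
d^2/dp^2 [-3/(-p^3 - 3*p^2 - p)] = 6*(-3*p*(p + 1)*(p^2 + 3*p + 1) + (3*p^2 + 6*p + 1)^2)/(p^3*(p^2 + 3*p + 1)^3)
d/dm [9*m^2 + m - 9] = 18*m + 1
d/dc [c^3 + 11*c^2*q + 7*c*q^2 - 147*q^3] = 3*c^2 + 22*c*q + 7*q^2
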